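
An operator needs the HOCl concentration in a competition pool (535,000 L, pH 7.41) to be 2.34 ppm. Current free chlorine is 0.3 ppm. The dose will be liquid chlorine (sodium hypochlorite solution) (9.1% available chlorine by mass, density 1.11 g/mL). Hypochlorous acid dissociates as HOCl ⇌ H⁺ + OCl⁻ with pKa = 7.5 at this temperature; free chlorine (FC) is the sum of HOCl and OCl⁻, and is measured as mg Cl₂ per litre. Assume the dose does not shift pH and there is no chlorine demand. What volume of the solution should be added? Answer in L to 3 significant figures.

20.9 L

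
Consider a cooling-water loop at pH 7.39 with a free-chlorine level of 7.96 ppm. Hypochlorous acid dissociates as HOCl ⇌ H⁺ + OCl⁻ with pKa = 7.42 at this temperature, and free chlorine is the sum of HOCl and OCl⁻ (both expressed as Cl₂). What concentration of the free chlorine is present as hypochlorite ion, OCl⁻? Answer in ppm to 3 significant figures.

3.84 ppm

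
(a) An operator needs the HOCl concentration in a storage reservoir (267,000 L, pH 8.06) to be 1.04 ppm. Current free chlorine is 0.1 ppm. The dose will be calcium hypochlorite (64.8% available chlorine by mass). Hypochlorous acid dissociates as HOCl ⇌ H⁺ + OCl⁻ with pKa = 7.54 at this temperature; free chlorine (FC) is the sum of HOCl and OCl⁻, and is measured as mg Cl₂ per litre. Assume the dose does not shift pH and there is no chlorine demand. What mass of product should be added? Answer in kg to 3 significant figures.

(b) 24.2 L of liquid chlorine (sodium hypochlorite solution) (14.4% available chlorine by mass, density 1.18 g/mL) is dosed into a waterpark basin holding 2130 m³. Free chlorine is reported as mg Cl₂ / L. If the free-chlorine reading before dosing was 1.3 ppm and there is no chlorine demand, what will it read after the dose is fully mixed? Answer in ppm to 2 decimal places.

(a) 1.81 kg; (b) 3.23 ppm

(a) [OCl⁻]/[HOCl] = 10^(pH − pKa) = 10^(8.06 − 7.54) = 3.311; fraction as HOCl = 1/(1 + 3.311) = 0.2319.
(a) Free chlorine required for 1.04 ppm HOCl: 1.04 / 0.2319 = 4.484 ppm.
(a) FC to add: 4.484 − 0.1 = 4.384 mg/L as Cl₂.
(a) Cl₂ equivalent: 4.384 mg/L × 267,000 L = 1170 g.
(a) Product at 64.8% available Cl: 1170 / 0.648 = 1806 g.

(b) Volume: 2130 m³ = 2,130,000 L.
(b) Mass of solution: 24.2 L × 1000 mL/L × 1.18 g/mL = 28,560 g.
(b) Available chlorine delivered: 28,560 g × 0.144 = 4112 g as Cl₂.
(b) Concentration rise: 4112 g / 2,130,000 L = 1.931 mg/L = 1.93 ppm.
(b) Final FC: 1.3 + 1.93 = 3.23 ppm.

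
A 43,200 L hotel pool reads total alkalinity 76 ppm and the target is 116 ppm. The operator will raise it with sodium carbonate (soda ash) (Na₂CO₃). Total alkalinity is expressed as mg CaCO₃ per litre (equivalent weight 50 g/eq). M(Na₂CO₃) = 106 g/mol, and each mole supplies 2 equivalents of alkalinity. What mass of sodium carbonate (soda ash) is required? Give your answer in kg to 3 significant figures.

Alkalinity to add: (116 − 76) = 40 mg/L as CaCO₃ × 43,200 L = 1728 g as CaCO₃.
Equivalents: 1728 g ÷ 50 g/eq = 34.56 eq.
Each mole of Na₂CO₃ supplies 2 eq, so 34.56 / 2 = 17.28 mol.
Mass: 17.28 mol × 106 g/mol = 1832 g.

1.83 kg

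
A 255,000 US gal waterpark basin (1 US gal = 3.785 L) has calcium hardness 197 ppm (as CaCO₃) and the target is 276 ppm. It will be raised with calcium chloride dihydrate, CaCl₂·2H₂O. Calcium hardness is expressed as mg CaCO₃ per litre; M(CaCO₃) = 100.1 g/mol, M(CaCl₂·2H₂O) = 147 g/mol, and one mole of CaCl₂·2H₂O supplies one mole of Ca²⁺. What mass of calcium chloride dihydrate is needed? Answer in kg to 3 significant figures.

112 kg

Volume: 255,000 US gal × 3.785 L/gal = 965,175 L.
Hardness to add: (276 − 197) = 79 mg/L as CaCO₃ × 965,175 L = 76,250 g as CaCO₃.
Moles of Ca²⁺ (1 mol Ca²⁺ ≡ 1 mol CaCO₃): 76,250 / 100.1 g/mol = 761.7 mol.
Mass of CaCl₂·2H₂O: 761.7 × 147 = 112,000 g.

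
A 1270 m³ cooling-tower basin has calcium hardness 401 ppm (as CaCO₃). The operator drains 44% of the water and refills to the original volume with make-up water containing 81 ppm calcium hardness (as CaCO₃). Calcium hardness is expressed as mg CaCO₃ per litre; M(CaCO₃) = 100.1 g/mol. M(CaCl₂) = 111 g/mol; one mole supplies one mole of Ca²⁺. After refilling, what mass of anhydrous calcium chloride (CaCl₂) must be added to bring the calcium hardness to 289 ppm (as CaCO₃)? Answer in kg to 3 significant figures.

40.6 kg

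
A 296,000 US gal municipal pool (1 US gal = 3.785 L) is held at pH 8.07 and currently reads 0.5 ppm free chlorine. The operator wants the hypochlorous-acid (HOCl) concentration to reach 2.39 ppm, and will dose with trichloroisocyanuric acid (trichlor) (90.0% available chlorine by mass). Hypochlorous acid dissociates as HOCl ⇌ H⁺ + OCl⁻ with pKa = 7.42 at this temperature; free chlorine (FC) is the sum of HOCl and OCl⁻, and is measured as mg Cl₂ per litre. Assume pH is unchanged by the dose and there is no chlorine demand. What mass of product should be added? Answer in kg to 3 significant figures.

Volume: 296,000 US gal × 3.785 L/gal = 1,120,360 L.
[OCl⁻]/[HOCl] = 10^(pH − pKa) = 10^(8.07 − 7.42) = 4.467; fraction as HOCl = 1/(1 + 4.467) = 0.1829.
Free chlorine required for 2.39 ppm HOCl: 2.39 / 0.1829 = 13.07 ppm.
FC to add: 13.07 − 0.5 = 12.57 mg/L as Cl₂.
Cl₂ equivalent: 12.57 mg/L × 1,120,360 L = 14,080 g.
Product at 90.0% available Cl: 14,080 / 0.9 = 15,640 g.

15.6 kg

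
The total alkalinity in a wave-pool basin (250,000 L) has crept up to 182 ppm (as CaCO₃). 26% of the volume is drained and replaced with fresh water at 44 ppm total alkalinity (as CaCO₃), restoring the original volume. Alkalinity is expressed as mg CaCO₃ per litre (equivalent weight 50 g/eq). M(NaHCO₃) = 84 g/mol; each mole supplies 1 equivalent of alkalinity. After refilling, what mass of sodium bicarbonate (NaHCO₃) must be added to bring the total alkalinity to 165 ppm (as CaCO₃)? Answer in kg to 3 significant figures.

7.93 kg

After draining 26% and refilling: 182 × 0.74 + 44 × 0.26 = 146.12 ppm.
Deficit to target: 165 − 146.12 = 18.88 mg/L.
As CaCO₃: 18.88 mg/L × 250,000 L = 4720 g; ÷ 50 g/eq ÷ 1 = 94.4 mol NaHCO₃.
Mass: 94.4 × 84 = 7930 g.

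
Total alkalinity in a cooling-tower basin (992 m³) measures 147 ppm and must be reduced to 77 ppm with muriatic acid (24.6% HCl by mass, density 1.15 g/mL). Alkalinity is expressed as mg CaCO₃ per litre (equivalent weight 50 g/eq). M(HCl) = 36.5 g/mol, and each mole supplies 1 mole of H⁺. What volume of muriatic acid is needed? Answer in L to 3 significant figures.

179 L

Volume: 992 m³ = 992,000 L.
Alkalinity to neutralize: (147 − 77) = 70 mg/L as CaCO₃ × 992,000 L = 69,440 g as CaCO₃.
Equivalents of H⁺ required: 69,440 ÷ 50 g/eq = 1389 eq = 1389 mol HCl.
Mass of HCl: 1389 × 36.5 = 50,690 g.
Mass of 24.6% solution: 50,690 / 0.246 = 206,100 g.
Volume: 206,100 g ÷ 1.15 g/mL = 179,200 mL.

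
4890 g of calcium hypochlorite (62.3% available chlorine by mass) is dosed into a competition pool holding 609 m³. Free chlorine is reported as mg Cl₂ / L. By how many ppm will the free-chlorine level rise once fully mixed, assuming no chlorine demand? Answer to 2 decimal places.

5.00 ppm

Volume: 609 m³ = 609,000 L.
Available chlorine delivered: 4890 g × 0.623 = 3046 g as Cl₂.
Concentration rise: 3046 g / 609,000 L = 5.002 mg/L = 5.00 ppm.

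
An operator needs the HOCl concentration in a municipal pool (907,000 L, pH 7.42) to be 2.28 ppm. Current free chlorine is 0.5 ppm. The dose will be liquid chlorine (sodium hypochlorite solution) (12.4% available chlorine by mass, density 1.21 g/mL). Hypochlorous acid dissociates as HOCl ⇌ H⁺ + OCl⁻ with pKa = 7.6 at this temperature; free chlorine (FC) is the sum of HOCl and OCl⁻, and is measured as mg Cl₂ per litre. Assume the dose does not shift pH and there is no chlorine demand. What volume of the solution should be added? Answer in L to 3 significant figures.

19.9 L

[OCl⁻]/[HOCl] = 10^(pH − pKa) = 10^(7.42 − 7.6) = 0.6607; fraction as HOCl = 1/(1 + 0.6607) = 0.6022.
Free chlorine required for 2.28 ppm HOCl: 2.28 / 0.6022 = 3.786 ppm.
FC to add: 3.786 − 0.5 = 3.286 mg/L as Cl₂.
Cl₂ equivalent: 3.286 mg/L × 907,000 L = 2981 g.
Product at 12.4% available Cl: 2981 / 0.124 = 24,040 g.
Volume: 24,040 g ÷ 1.21 g/mL = 19,870 mL.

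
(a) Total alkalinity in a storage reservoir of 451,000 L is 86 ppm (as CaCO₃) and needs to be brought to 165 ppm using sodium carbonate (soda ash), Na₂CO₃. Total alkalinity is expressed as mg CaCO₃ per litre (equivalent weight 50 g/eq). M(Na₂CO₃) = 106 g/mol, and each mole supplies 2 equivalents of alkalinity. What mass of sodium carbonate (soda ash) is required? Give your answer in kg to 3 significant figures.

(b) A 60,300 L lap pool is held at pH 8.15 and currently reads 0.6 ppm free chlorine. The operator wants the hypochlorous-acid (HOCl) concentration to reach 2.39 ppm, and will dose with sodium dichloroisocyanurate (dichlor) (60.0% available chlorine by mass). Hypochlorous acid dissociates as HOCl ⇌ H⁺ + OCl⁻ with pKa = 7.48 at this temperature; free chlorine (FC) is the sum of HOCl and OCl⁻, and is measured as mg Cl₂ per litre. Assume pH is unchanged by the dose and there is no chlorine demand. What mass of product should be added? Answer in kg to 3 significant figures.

(a) 37.8 kg; (b) 1.30 kg

(a) Alkalinity to add: (165 − 86) = 79 mg/L as CaCO₃ × 451,000 L = 35,630 g as CaCO₃.
(a) Equivalents: 35,630 g ÷ 50 g/eq = 712.6 eq.
(a) Each mole of Na₂CO₃ supplies 2 eq, so 712.6 / 2 = 356.3 mol.
(a) Mass: 356.3 mol × 106 g/mol = 37,770 g.

(b) [OCl⁻]/[HOCl] = 10^(pH − pKa) = 10^(8.15 − 7.48) = 4.677; fraction as HOCl = 1/(1 + 4.677) = 0.1761.
(b) Free chlorine required for 2.39 ppm HOCl: 2.39 / 0.1761 = 13.57 ppm.
(b) FC to add: 13.57 − 0.6 = 12.97 mg/L as Cl₂.
(b) Cl₂ equivalent: 12.97 mg/L × 60,300 L = 782 g.
(b) Product at 60.0% available Cl: 782 / 0.6 = 1303 g.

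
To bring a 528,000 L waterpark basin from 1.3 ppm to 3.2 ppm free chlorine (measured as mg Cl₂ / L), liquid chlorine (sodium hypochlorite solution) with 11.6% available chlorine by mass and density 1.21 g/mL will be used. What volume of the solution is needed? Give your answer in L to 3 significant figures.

7.15 L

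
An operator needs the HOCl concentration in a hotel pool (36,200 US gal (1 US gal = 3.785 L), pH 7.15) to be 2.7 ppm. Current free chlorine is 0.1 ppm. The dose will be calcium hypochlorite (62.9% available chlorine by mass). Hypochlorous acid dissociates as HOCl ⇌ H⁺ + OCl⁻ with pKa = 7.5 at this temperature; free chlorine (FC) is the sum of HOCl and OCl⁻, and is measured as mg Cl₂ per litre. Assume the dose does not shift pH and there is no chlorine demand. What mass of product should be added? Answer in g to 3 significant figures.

Volume: 36,200 US gal × 3.785 L/gal = 137,017 L.
[OCl⁻]/[HOCl] = 10^(pH − pKa) = 10^(7.15 − 7.5) = 0.4467; fraction as HOCl = 1/(1 + 0.4467) = 0.6912.
Free chlorine required for 2.7 ppm HOCl: 2.7 / 0.6912 = 3.906 ppm.
FC to add: 3.906 − 0.1 = 3.806 mg/L as Cl₂.
Cl₂ equivalent: 3.806 mg/L × 137,017 L = 521.5 g.
Product at 62.9% available Cl: 521.5 / 0.629 = 829.1 g.

829 g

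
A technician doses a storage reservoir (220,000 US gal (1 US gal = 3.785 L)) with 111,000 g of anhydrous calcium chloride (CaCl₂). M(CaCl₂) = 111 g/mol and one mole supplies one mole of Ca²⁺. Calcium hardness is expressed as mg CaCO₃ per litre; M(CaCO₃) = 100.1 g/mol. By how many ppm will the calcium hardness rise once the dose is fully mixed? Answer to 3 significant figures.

Volume: 220,000 US gal × 3.785 L/gal = 832,700 L.
Moles of Ca²⁺: 111,000 g ÷ 111 g/mol = 1000 mol.
As CaCO₃: 1000 mol × 100.1 g/mol = 100,100 g.
Rise: 100,100 g / 832,700 L × 1000 = 120.2 mg/L.

120 ppm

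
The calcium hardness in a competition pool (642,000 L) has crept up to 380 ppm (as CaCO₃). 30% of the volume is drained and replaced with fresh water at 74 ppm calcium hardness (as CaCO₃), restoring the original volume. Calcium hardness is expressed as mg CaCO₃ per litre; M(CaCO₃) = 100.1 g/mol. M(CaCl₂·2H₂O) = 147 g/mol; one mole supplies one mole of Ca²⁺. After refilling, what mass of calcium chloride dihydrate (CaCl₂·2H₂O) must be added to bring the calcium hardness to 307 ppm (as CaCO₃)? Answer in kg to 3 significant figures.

After draining 30% and refilling: 380 × 0.70 + 74 × 0.30 = 288.2 ppm.
Deficit to target: 307 − 288.2 = 18.8 mg/L.
As CaCO₃: 18.8 mg/L × 642,000 L = 12,070 g; ÷ 100.1 = 120.6 mol Ca²⁺.
Mass: 120.6 × 147 = 17,720 g.

17.7 kg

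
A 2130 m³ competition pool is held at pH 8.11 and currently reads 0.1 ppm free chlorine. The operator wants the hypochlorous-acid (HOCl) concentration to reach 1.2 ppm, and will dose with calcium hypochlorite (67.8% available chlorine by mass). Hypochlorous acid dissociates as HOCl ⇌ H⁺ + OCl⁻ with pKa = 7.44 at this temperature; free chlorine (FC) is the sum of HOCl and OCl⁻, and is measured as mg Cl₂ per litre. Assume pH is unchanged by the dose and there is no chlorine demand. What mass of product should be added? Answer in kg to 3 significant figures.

21.1 kg

Volume: 2130 m³ = 2,130,000 L.
[OCl⁻]/[HOCl] = 10^(pH − pKa) = 10^(8.11 − 7.44) = 4.677; fraction as HOCl = 1/(1 + 4.677) = 0.1761.
Free chlorine required for 1.2 ppm HOCl: 1.2 / 0.1761 = 6.813 ppm.
FC to add: 6.813 − 0.1 = 6.713 mg/L as Cl₂.
Cl₂ equivalent: 6.713 mg/L × 2,130,000 L = 14,300 g.
Product at 67.8% available Cl: 14,300 / 0.678 = 21,090 g.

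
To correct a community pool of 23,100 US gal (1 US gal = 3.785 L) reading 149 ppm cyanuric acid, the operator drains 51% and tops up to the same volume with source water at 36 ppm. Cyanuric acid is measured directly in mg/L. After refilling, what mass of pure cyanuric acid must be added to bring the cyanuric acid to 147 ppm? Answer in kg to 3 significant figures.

Volume: 23,100 US gal × 3.785 L/gal = 87,434 L.
After draining 51% and refilling: 149 × 0.49 + 36 × 0.51 = 91.37 ppm.
Deficit to target: 147 − 91.37 = 55.63 mg/L.
Mass: 55.63 mg/L × 87,434 L = 4864 g cyanuric acid.

4.86 kg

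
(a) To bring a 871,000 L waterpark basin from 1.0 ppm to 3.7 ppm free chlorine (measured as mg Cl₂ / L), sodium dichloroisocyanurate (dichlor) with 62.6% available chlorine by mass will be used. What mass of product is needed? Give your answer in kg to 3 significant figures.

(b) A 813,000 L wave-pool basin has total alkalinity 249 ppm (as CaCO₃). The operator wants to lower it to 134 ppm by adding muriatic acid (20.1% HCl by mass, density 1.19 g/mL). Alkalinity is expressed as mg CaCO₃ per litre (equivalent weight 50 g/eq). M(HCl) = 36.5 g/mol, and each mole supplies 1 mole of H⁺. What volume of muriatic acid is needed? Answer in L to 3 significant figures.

(a) Chlorine deficit: 3.7 − 1.0 = 2.7 ppm = 2.7 mg/L as Cl₂.
(a) Cl₂ equivalent needed: 2.7 mg/L × 871,000 L = 2,352,000 mg = 2352 g.
(a) Product at 62.6% available chlorine: 2352 / 0.626 = 3757 g.

(b) Alkalinity to neutralize: (249 − 134) = 115 mg/L as CaCO₃ × 813,000 L = 93,500 g as CaCO₃.
(b) Equivalents of H⁺ required: 93,500 ÷ 50 g/eq = 1870 eq = 1870 mol HCl.
(b) Mass of HCl: 1870 × 36.5 = 68,250 g.
(b) Mass of 20.1% solution: 68,250 / 0.201 = 339,600 g.
(b) Volume: 339,600 g ÷ 1.19 g/mL = 285,300 mL.

(a) 3.76 kg; (b) 285 L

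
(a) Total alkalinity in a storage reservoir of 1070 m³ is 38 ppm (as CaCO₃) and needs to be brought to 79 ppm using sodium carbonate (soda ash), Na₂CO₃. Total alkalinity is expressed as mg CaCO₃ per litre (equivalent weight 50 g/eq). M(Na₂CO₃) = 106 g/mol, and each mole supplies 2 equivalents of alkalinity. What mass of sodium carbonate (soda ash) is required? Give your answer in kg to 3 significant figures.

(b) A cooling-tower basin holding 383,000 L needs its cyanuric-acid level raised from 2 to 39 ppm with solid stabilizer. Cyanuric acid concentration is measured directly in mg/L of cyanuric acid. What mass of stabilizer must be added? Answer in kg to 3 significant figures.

(a) 46.5 kg; (b) 14.2 kg

(a) Volume: 1070 m³ = 1,070,000 L.
(a) Alkalinity to add: (79 − 38) = 41 mg/L as CaCO₃ × 1,070,000 L = 43,870 g as CaCO₃.
(a) Equivalents: 43,870 g ÷ 50 g/eq = 877.4 eq.
(a) Each mole of Na₂CO₃ supplies 2 eq, so 877.4 / 2 = 438.7 mol.
(a) Mass: 438.7 mol × 106 g/mol = 46,500 g.

(b) CYA to add: (39 − 2) = 37 mg/L × 383,000 L = 14,170 g cyanuric acid.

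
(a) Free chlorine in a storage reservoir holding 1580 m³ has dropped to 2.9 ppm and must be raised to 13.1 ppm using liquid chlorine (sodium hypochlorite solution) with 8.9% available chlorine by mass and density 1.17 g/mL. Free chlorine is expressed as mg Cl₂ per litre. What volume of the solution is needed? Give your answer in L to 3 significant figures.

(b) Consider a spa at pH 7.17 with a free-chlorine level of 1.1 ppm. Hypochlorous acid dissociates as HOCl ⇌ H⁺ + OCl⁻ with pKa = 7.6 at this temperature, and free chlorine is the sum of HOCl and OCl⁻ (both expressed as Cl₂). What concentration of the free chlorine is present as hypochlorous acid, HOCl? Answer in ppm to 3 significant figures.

(a) 155 L; (b) 0.802 ppm

(a) Volume: 1580 m³ = 1,580,000 L.
(a) Chlorine deficit: 13.1 − 2.9 = 10.2 ppm = 10.2 mg/L as Cl₂.
(a) Cl₂ equivalent needed: 10.2 mg/L × 1,580,000 L = 16,120,000 mg = 16,120 g.
(a) Product at 8.9% available chlorine: 16,120 / 0.089 = 181,100 g.
(a) Volume at density 1.17 g/mL: 181,100 g ÷ 1.17 g/mL = 154,800 mL.

(b) [OCl⁻]/[HOCl] = 10^(pH − pKa) = 10^(7.17 − 7.6) = 10^-0.43 = 0.3715.
(b) Fraction as HOCl = 1 / (1 + 0.3715) = 0.7291.
(b) HOCl = 0.7291 × 1.1 ppm = 0.802 ppm.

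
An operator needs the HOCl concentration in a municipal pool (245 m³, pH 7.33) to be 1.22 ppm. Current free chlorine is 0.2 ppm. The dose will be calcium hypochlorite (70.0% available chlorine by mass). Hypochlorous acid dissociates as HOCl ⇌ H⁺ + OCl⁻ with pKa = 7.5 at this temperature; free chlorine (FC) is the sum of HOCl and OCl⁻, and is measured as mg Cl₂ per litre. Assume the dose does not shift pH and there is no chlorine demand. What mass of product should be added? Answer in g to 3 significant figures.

646 g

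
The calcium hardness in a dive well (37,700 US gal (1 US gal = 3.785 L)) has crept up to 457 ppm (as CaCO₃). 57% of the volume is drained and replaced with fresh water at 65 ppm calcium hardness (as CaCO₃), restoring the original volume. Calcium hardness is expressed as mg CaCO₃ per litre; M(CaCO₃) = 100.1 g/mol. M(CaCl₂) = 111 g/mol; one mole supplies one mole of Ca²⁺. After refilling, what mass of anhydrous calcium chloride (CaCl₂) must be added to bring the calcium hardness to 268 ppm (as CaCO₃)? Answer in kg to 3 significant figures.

5.45 kg

Volume: 37,700 US gal × 3.785 L/gal = 142,694 L.
After draining 57% and refilling: 457 × 0.43 + 65 × 0.57 = 233.56 ppm.
Deficit to target: 268 − 233.56 = 34.44 mg/L.
As CaCO₃: 34.44 mg/L × 142,694 L = 4914 g; ÷ 100.1 = 49.09 mol Ca²⁺.
Mass: 49.09 × 111 = 5450 g.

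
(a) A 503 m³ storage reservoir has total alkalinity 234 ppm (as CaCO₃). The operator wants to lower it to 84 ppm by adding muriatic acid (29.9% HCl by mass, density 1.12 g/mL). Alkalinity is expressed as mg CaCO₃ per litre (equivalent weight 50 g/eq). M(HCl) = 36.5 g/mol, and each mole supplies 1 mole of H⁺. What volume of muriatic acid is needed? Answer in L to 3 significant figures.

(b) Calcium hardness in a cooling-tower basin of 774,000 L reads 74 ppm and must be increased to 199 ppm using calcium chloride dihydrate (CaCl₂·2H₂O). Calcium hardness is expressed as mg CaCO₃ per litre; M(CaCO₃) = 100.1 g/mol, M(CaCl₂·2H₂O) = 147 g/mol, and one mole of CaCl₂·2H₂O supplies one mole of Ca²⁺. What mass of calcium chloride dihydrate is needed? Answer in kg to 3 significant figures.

(a) Volume: 503 m³ = 503,000 L.
(a) Alkalinity to neutralize: (234 − 84) = 150 mg/L as CaCO₃ × 503,000 L = 75,450 g as CaCO₃.
(a) Equivalents of H⁺ required: 75,450 ÷ 50 g/eq = 1509 eq = 1509 mol HCl.
(a) Mass of HCl: 1509 × 36.5 = 55,080 g.
(a) Mass of 29.9% solution: 55,080 / 0.299 = 184,200 g.
(a) Volume: 184,200 g ÷ 1.12 g/mL = 164,500 mL.

(b) Hardness to add: (199 − 74) = 125 mg/L as CaCO₃ × 774,000 L = 96,750 g as CaCO₃.
(b) Moles of Ca²⁺ (1 mol Ca²⁺ ≡ 1 mol CaCO₃): 96,750 / 100.1 g/mol = 966.5 mol.
(b) Mass of CaCl₂·2H₂O: 966.5 × 147 = 142,100 g.

(a) 164 L; (b) 142 kg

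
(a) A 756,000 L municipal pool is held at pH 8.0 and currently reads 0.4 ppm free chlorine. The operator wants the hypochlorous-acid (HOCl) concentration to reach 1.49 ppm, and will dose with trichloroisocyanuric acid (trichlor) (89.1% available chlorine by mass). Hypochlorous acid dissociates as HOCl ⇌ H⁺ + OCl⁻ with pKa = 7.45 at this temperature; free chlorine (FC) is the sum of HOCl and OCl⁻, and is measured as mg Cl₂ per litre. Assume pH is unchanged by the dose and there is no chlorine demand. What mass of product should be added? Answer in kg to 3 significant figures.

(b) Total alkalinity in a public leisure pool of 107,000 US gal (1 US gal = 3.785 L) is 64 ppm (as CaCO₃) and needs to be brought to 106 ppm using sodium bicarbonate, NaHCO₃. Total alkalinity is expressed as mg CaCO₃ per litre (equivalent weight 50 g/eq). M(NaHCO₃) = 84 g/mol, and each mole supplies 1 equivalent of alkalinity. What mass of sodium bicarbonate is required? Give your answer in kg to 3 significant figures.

(a) [OCl⁻]/[HOCl] = 10^(pH − pKa) = 10^(8.0 − 7.45) = 3.548; fraction as HOCl = 1/(1 + 3.548) = 0.2199.
(a) Free chlorine required for 1.49 ppm HOCl: 1.49 / 0.2199 = 6.777 ppm.
(a) FC to add: 6.777 − 0.4 = 6.377 mg/L as Cl₂.
(a) Cl₂ equivalent: 6.377 mg/L × 756,000 L = 4821 g.
(a) Product at 89.1% available Cl: 4821 / 0.891 = 5411 g.

(b) Volume: 107,000 US gal × 3.785 L/gal = 404,995 L.
(b) Alkalinity to add: (106 − 64) = 42 mg/L as CaCO₃ × 404,995 L = 17,010 g as CaCO₃.
(b) Equivalents: 17,010 g ÷ 50 g/eq = 340.2 eq.
(b) NaHCO₃ supplies 1 eq per mole → 340.2 mol.
(b) Mass: 340.2 mol × 84 g/mol = 28,580 g.

(a) 5.41 kg; (b) 28.6 kg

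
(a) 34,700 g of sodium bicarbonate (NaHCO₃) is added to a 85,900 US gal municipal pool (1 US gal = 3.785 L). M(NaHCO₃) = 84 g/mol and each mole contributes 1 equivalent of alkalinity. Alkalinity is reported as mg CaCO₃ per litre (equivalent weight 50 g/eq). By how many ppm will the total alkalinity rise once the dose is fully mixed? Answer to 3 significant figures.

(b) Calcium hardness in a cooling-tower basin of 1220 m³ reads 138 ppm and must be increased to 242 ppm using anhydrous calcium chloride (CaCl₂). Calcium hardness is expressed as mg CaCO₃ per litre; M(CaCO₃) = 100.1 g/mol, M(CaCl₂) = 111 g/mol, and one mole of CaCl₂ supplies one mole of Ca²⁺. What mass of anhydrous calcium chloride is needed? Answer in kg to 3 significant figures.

(a) Volume: 85,900 US gal × 3.785 L/gal = 325,132 L.
(a) Moles of NaHCO₃: 34,700 g ÷ 84 g/mol = 413.1 mol → 413.1 eq of alkalinity.
(a) As CaCO₃: 413.1 eq × 50 g/eq = 20,650 g.
(a) Rise: 20,650 g / 325,132 L × 1000 = 63.53 mg/L.

(b) Volume: 1220 m³ = 1,220,000 L.
(b) Hardness to add: (242 − 138) = 104 mg/L as CaCO₃ × 1,220,000 L = 126,900 g as CaCO₃.
(b) Moles of Ca²⁺ (1 mol Ca²⁺ ≡ 1 mol CaCO₃): 126,900 / 100.1 g/mol = 1268 mol.
(b) Mass of CaCl₂: 1268 × 111 = 140,700 g.

(a) 63.5 ppm; (b) 141 kg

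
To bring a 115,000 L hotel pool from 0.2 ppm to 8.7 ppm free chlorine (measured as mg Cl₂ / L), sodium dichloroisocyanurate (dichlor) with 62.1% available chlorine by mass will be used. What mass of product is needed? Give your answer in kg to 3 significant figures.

1.57 kg

Chlorine deficit: 8.7 − 0.2 = 8.5 ppm = 8.5 mg/L as Cl₂.
Cl₂ equivalent needed: 8.5 mg/L × 115,000 L = 977,500 mg = 977.5 g.
Product at 62.1% available chlorine: 977.5 / 0.621 = 1574 g.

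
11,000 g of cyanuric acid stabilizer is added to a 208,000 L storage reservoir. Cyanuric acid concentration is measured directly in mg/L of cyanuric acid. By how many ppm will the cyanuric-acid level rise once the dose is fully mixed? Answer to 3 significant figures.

52.9 ppm

Rise: 11,000 g / 208,000 L × 1000 = 52.88 mg/L.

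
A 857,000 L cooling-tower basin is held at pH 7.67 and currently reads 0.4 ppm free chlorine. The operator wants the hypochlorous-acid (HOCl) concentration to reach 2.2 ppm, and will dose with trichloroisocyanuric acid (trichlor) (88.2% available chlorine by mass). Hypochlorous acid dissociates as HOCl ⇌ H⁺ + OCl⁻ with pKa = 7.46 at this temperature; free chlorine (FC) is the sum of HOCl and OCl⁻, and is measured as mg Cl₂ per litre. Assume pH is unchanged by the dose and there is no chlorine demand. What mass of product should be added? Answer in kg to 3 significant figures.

[OCl⁻]/[HOCl] = 10^(pH − pKa) = 10^(7.67 − 7.46) = 1.622; fraction as HOCl = 1/(1 + 1.622) = 0.3814.
Free chlorine required for 2.2 ppm HOCl: 2.2 / 0.3814 = 5.768 ppm.
FC to add: 5.768 − 0.4 = 5.368 mg/L as Cl₂.
Cl₂ equivalent: 5.368 mg/L × 857,000 L = 4600 g.
Product at 88.2% available Cl: 4600 / 0.882 = 5216 g.

5.22 kg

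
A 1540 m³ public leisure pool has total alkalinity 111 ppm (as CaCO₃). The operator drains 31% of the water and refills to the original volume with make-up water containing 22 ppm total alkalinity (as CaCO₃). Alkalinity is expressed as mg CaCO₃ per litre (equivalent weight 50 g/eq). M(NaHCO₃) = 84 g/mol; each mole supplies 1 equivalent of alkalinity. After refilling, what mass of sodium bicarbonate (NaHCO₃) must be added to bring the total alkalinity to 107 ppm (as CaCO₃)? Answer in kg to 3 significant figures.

61.0 kg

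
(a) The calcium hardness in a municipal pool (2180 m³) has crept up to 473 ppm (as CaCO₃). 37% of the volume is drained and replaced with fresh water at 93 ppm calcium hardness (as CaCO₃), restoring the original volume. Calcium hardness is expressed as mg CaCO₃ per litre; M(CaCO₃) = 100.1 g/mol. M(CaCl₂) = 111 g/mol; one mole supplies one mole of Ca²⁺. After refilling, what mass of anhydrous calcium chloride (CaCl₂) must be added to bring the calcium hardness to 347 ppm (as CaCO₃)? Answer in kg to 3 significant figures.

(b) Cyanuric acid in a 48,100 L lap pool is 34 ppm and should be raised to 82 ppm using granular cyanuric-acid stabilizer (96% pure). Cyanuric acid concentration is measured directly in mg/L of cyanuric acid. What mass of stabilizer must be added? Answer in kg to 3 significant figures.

(a) 35.3 kg; (b) 2.41 kg

(a) Volume: 2180 m³ = 2,180,000 L.
(a) After draining 37% and refilling: 473 × 0.63 + 93 × 0.37 = 332.4 ppm.
(a) Deficit to target: 347 − 332.4 = 14.6 mg/L.
(a) As CaCO₃: 14.6 mg/L × 2,180,000 L = 31,830 g; ÷ 100.1 = 318 mol Ca²⁺.
(a) Mass: 318 × 111 = 35,290 g.

(b) CYA to add: (82 − 34) = 48 mg/L × 48,100 L = 2309 g cyanuric acid.
(b) At 96% purity: 2309 / 0.96 = 2405 g product.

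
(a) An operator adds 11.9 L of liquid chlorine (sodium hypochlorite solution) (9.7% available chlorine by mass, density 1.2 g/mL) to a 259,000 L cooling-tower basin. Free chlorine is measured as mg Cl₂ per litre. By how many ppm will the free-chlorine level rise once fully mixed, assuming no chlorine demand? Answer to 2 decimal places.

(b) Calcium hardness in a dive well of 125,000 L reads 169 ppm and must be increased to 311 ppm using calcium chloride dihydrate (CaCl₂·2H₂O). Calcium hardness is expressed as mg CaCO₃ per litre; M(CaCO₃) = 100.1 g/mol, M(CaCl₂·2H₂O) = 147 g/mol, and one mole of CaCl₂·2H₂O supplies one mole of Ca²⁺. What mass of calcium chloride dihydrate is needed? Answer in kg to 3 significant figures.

(a) Mass of solution: 11.9 L × 1000 mL/L × 1.2 g/mL = 14,280 g.
(a) Available chlorine delivered: 14,280 g × 0.097 = 1385 g as Cl₂.
(a) Concentration rise: 1385 g / 259,000 L = 5.348 mg/L = 5.35 ppm.

(b) Hardness to add: (311 − 169) = 142 mg/L as CaCO₃ × 125,000 L = 17,750 g as CaCO₃.
(b) Moles of Ca²⁺ (1 mol Ca²⁺ ≡ 1 mol CaCO₃): 17,750 / 100.1 g/mol = 177.3 mol.
(b) Mass of CaCl₂·2H₂O: 177.3 × 147 = 26,070 g.

(a) 5.35 ppm; (b) 26.1 kg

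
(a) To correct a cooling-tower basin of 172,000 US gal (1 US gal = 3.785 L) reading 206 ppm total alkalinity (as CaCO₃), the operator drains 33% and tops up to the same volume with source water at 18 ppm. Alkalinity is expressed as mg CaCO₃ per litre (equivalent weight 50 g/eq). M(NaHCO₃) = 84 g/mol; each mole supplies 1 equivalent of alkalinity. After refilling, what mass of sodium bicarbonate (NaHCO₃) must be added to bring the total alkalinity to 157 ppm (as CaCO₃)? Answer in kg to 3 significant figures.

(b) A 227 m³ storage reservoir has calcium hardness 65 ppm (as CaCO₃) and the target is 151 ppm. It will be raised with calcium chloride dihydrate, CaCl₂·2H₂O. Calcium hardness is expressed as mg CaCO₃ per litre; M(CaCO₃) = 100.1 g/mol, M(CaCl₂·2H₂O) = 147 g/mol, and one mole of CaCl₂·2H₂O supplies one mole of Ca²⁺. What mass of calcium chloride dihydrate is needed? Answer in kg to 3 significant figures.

(a) Volume: 172,000 US gal × 3.785 L/gal = 651,020 L.
(a) After draining 33% and refilling: 206 × 0.67 + 18 × 0.33 = 143.96 ppm.
(a) Deficit to target: 157 − 143.96 = 13.04 mg/L.
(a) As CaCO₃: 13.04 mg/L × 651,020 L = 8489 g; ÷ 50 g/eq ÷ 1 = 169.8 mol NaHCO₃.
(a) Mass: 169.8 × 84 = 14,260 g.

(b) Volume: 227 m³ = 227,000 L.
(b) Hardness to add: (151 − 65) = 86 mg/L as CaCO₃ × 227,000 L = 19,520 g as CaCO₃.
(b) Moles of Ca²⁺ (1 mol Ca²⁺ ≡ 1 mol CaCO₃): 19,520 / 100.1 g/mol = 195 mol.
(b) Mass of CaCl₂·2H₂O: 195 × 147 = 28,670 g.

(a) 14.3 kg; (b) 28.7 kg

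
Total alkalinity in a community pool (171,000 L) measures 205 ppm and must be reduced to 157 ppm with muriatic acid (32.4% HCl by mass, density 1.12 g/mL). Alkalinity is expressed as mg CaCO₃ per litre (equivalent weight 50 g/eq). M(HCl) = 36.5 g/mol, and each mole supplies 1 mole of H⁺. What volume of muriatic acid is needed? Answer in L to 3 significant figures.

16.5 L

Alkalinity to neutralize: (205 − 157) = 48 mg/L as CaCO₃ × 171,000 L = 8208 g as CaCO₃.
Equivalents of H⁺ required: 8208 ÷ 50 g/eq = 164.2 eq = 164.2 mol HCl.
Mass of HCl: 164.2 × 36.5 = 5992 g.
Mass of 32.4% solution: 5992 / 0.324 = 18,490 g.
Volume: 18,490 g ÷ 1.12 g/mL = 16,510 mL.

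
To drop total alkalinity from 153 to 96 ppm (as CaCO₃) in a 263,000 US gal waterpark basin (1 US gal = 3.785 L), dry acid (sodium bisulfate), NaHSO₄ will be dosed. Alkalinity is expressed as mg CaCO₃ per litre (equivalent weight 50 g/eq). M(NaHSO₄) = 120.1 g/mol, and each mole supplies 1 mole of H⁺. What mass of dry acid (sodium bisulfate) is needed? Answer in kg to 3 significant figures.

Volume: 263,000 US gal × 3.785 L/gal = 995,455 L.
Alkalinity to neutralize: (153 − 96) = 57 mg/L as CaCO₃ × 995,455 L = 56,740 g as CaCO₃.
Equivalents of H⁺ required: 56,740 ÷ 50 g/eq = 1135 eq = 1135 mol NaHSO₄.
Mass of NaHSO₄: 1135 × 120.1 = 136,300 g.

136 kg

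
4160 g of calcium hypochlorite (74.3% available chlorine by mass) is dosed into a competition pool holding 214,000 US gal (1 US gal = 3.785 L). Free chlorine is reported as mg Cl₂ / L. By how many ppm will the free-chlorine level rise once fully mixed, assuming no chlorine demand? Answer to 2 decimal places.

3.82 ppm

Volume: 214,000 US gal × 3.785 L/gal = 809,990 L.
Available chlorine delivered: 4160 g × 0.743 = 3091 g as Cl₂.
Concentration rise: 3091 g / 809,990 L = 3.816 mg/L = 3.82 ppm.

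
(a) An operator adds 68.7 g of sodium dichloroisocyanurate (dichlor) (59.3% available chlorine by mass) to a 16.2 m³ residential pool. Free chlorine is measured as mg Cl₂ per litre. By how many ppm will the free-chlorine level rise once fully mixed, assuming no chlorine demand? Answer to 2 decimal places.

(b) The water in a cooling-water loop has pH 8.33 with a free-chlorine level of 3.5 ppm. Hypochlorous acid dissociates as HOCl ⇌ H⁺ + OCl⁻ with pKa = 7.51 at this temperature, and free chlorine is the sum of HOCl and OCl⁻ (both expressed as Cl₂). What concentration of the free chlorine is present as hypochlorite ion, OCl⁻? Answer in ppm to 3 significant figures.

(a) Volume: 16.2 m³ = 16,200 L.
(a) Available chlorine delivered: 68.7 g × 0.593 = 40.74 g as Cl₂.
(a) Concentration rise: 40.74 g / 16,200 L = 2.515 mg/L = 2.51 ppm.

(b) [OCl⁻]/[HOCl] = 10^(pH − pKa) = 10^(8.33 − 7.51) = 10^0.82 = 6.607.
(b) Fraction as HOCl = 1 / (1 + 6.607) = 0.1315.
(b) OCl⁻ = (1 − 0.1315) × 3.5 ppm = 3.04 ppm.

(a) 2.51 ppm; (b) 3.04 ppm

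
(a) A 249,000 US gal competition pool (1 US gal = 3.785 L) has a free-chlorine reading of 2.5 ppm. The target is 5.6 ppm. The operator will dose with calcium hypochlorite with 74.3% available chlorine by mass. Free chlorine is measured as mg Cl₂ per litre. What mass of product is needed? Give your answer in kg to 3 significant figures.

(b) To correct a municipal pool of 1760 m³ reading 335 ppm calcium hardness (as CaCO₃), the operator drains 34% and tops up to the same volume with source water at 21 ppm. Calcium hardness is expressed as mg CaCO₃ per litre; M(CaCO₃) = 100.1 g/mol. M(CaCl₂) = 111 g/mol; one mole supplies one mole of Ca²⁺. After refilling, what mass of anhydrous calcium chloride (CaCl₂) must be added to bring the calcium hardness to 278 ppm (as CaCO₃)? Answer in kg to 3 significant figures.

(a) Volume: 249,000 US gal × 3.785 L/gal = 942,465 L.
(a) Chlorine deficit: 5.6 − 2.5 = 3.1 ppm = 3.1 mg/L as Cl₂.
(a) Cl₂ equivalent needed: 3.1 mg/L × 942,465 L = 2,922,000 mg = 2922 g.
(a) Product at 74.3% available chlorine: 2922 / 0.743 = 3932 g.

(b) Volume: 1760 m³ = 1,760,000 L.
(b) After draining 34% and refilling: 335 × 0.66 + 21 × 0.34 = 228.24 ppm.
(b) Deficit to target: 278 − 228.24 = 49.76 mg/L.
(b) As CaCO₃: 49.76 mg/L × 1,760,000 L = 87,580 g; ÷ 100.1 = 874.9 mol Ca²⁺.
(b) Mass: 874.9 × 111 = 97,110 g.

(a) 3.93 kg; (b) 97.1 kg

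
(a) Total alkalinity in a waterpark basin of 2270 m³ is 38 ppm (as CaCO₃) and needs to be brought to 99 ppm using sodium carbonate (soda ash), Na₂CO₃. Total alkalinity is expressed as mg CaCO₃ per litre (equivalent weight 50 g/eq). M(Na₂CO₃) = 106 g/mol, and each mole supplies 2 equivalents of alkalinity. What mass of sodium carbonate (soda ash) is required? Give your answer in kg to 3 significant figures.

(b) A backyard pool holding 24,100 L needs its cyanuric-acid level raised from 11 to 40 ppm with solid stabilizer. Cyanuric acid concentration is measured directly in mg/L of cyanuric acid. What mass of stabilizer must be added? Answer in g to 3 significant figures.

(a) Volume: 2270 m³ = 2,270,000 L.
(a) Alkalinity to add: (99 − 38) = 61 mg/L as CaCO₃ × 2,270,000 L = 138,500 g as CaCO₃.
(a) Equivalents: 138,500 g ÷ 50 g/eq = 2769 eq.
(a) Each mole of Na₂CO₃ supplies 2 eq, so 2769 / 2 = 1385 mol.
(a) Mass: 1385 mol × 106 g/mol = 146,800 g.

(b) CYA to add: (40 − 11) = 29 mg/L × 24,100 L = 698.9 g cyanuric acid.

(a) 147 kg; (b) 699 g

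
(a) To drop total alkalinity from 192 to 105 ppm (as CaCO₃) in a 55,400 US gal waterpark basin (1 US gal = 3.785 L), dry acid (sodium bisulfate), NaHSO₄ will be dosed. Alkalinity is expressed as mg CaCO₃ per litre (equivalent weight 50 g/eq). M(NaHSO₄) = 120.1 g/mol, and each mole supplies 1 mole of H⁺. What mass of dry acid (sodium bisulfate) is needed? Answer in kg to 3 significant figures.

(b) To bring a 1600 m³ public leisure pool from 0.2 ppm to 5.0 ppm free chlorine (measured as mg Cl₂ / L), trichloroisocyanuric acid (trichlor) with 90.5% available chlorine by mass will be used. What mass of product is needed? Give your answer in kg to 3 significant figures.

(a) 43.8 kg; (b) 8.49 kg

(a) Volume: 55,400 US gal × 3.785 L/gal = 209,689 L.
(a) Alkalinity to neutralize: (192 − 105) = 87 mg/L as CaCO₃ × 209,689 L = 18,240 g as CaCO₃.
(a) Equivalents of H⁺ required: 18,240 ÷ 50 g/eq = 364.9 eq = 364.9 mol NaHSO₄.
(a) Mass of NaHSO₄: 364.9 × 120.1 = 43,820 g.

(b) Volume: 1600 m³ = 1,600,000 L.
(b) Chlorine deficit: 5.0 − 0.2 = 4.8 ppm = 4.8 mg/L as Cl₂.
(b) Cl₂ equivalent needed: 4.8 mg/L × 1,600,000 L = 7,680,000 mg = 7680 g.
(b) Product at 90.5% available chlorine: 7680 / 0.905 = 8486 g.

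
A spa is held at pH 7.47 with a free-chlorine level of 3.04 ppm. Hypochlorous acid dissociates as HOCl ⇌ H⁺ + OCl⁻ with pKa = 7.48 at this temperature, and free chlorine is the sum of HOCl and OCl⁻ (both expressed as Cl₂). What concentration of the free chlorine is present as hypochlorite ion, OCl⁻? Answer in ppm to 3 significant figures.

1.50 ppm

[OCl⁻]/[HOCl] = 10^(pH − pKa) = 10^(7.47 − 7.48) = 10^-0.01 = 0.9772.
Fraction as HOCl = 1 / (1 + 0.9772) = 0.5058.
OCl⁻ = (1 − 0.5058) × 3.04 ppm = 1.503 ppm.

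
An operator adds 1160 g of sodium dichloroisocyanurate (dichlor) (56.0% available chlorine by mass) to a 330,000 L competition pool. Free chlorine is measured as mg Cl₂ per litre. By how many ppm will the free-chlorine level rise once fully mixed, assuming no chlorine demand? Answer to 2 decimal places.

Available chlorine delivered: 1160 g × 0.56 = 649.6 g as Cl₂.
Concentration rise: 649.6 g / 330,000 L = 1.968 mg/L = 1.97 ppm.

1.97 ppm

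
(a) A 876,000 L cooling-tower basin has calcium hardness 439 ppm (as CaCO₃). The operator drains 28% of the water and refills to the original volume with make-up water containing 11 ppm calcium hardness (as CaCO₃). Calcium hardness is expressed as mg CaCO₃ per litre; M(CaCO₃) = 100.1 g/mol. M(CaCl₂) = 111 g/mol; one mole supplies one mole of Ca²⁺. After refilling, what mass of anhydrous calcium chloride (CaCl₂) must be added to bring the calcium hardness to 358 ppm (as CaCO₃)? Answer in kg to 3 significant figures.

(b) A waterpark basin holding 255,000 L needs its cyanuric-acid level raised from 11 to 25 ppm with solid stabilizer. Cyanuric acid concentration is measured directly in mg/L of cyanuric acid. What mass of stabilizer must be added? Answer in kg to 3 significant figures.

(a) After draining 28% and refilling: 439 × 0.72 + 11 × 0.28 = 319.16 ppm.
(a) Deficit to target: 358 − 319.16 = 38.84 mg/L.
(a) As CaCO₃: 38.84 mg/L × 876,000 L = 34,020 g; ÷ 100.1 = 339.9 mol Ca²⁺.
(a) Mass: 339.9 × 111 = 37,730 g.

(b) CYA to add: (25 − 11) = 14 mg/L × 255,000 L = 3570 g cyanuric acid.

(a) 37.7 kg; (b) 3.57 kg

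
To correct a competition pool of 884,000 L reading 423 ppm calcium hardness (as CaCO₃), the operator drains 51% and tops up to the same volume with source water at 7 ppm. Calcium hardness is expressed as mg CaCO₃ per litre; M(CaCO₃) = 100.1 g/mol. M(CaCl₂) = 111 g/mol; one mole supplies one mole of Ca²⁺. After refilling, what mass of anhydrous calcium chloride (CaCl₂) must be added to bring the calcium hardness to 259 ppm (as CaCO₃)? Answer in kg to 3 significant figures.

After draining 51% and refilling: 423 × 0.49 + 7 × 0.51 = 210.84 ppm.
Deficit to target: 259 − 210.84 = 48.16 mg/L.
As CaCO₃: 48.16 mg/L × 884,000 L = 42,570 g; ÷ 100.1 = 425.3 mol Ca²⁺.
Mass: 425.3 × 111 = 47,210 g.

47.2 kg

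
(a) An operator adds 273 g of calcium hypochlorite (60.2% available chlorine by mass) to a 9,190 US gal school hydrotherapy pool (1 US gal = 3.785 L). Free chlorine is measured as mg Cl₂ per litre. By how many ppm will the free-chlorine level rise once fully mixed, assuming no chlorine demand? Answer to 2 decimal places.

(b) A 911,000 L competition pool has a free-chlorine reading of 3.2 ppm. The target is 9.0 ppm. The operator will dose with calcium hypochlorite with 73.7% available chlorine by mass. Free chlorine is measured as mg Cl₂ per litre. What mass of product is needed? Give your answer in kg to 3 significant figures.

(a) Volume: 9,190 US gal × 3.785 L/gal = 34,784 L.
(a) Available chlorine delivered: 273 g × 0.602 = 164.3 g as Cl₂.
(a) Concentration rise: 164.3 g / 34,784 L = 4.725 mg/L = 4.72 ppm.

(b) Chlorine deficit: 9.0 − 3.2 = 5.8 ppm = 5.8 mg/L as Cl₂.
(b) Cl₂ equivalent needed: 5.8 mg/L × 911,000 L = 5,284,000 mg = 5284 g.
(b) Product at 73.7% available chlorine: 5284 / 0.737 = 7169 g.

(a) 4.72 ppm; (b) 7.17 kg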